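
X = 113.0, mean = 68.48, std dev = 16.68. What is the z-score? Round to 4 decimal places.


z = (X - mu) / sigma
X - mu = 113.0 - 68.48 = 44.52
z = 44.52 / 16.68 = 371/139 ≈ 2.669065

2.6691


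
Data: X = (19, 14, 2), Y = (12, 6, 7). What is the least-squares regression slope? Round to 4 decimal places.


b = sum((xi-xbar)(yi-ybar)) / sum((xi-xbar)^2)
n = 3, xbar = 35/3 ≈ 11.666667, ybar = 25/3 ≈ 8.333333
Sxy = sum((xi-xbar)(yi-ybar)) = 103/3 ≈ 34.333333
Sxx = sum((xi-xbar)^2) = 458/3 ≈ 152.666667
b = Sxy / Sxx = 103/458 ≈ 0.224891

0.2249


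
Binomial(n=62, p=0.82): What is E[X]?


E[X] = n*p = 62 * 0.82 = 50.84

50.84


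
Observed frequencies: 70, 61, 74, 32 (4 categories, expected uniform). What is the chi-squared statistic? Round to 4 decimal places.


chi2 = sum((O-E)^2/E), E = total/4
total = 237, E = 237/4 = 59.25
(70 - 59.25)^2 / 59.25 = 115.5625 / 59.25 = 1849/948 ≈ 1.950422
(61 - 59.25)^2 / 59.25 = 3.0625 / 59.25 = 49/948 ≈ 0.051688
(74 - 59.25)^2 / 59.25 = 217.5625 / 59.25 = 3481/948 ≈ 3.671941
(32 - 59.25)^2 / 59.25 = 742.5625 / 59.25 = 11881/948 ≈ 12.532700
chi2 = 4315/237 ≈ 18.206751

18.2068


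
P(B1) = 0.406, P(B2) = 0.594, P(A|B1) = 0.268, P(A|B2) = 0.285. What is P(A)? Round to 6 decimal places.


P(A) = P(A|B1)*P(B1) + P(A|B2)*P(B2)
P(A|B1)*P(B1) = 0.268 * 0.406 = 0.108808
P(A|B2)*P(B2) = 0.285 * 0.594 = 0.16929
P(A) = 0.108808 + 0.16929 = 0.278098

0.278098


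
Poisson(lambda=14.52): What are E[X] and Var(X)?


E[X] = Var(X) = lambda = 14.52

14.52, 14.52


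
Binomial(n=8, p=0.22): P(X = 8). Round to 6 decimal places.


P = C(n,k) * p^k * (1-p)^(n-k)
C(8,8) = 1
p^k = 0.22^8 ≈ 0.000005487587
(1-p)^(n-k) = 0.78^0 = 1
P = 1 * 0.000005487587 * 1 ≈ 0.000005

0.000005


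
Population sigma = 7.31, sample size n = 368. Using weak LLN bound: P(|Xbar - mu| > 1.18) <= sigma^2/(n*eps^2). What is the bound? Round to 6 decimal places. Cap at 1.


bound = min(1, sigma^2/(n*eps^2))
sigma^2 = 7.31^2 = 53.4361
n*eps^2 = 368 * 1.18^2 = 368 * 1.3924 = 512.4032
sigma^2/(n*eps^2) = 53.4361 / 512.4032 ≈ 0.10428526

0.104285


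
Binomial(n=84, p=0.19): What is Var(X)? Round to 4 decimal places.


Var = n*p*(1-p) = 84 * 0.19 * 0.81 = 12.9276

12.9276


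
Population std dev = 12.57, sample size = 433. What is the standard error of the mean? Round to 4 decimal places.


SE = sigma / sqrt(n)
sqrt(433) ≈ 20.808652
SE = 12.57 / 20.808652 ≈ 0.604076

0.6041


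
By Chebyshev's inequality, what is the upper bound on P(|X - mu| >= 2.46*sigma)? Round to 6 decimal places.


P <= 1/k^2
k^2 = 2.46^2 = 6.0516
1/k^2 = 1 / 6.0516 ≈ 0.16524555

0.165246


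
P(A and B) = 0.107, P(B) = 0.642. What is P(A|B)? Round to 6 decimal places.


P(A|B) = P(A and B) / P(B) = 0.107 / 0.642 = 1/6 ≈ 0.16666667

0.166667


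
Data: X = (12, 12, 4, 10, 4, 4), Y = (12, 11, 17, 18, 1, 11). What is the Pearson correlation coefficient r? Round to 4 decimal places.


r = sum((xi-xbar)(yi-ybar)) / sqrt(sum((xi-xbar)^2) * sum((yi-ybar)^2))
n = 6, xbar = 46/6 = 23/3 ≈ 7.666667, ybar = 70/6 = 35/3 ≈ 11.666667
Sxy = sum((xi-xbar)(yi-ybar)) = 106/3 ≈ 35.333333
Sxx = sum((xi-xbar)^2) = 250/3 ≈ 83.333333
Syy = sum((yi-ybar)^2) = 550/3 ≈ 183.333333
sqrt(Sxx*Syy) ≈ 123.603308
r = Sxy / sqrt(Sxx*Syy) = 35.333333 / 123.603308 ≈ 0.285861

0.2859


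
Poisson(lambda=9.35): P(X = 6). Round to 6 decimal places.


P = e^(-lam) * lam^k / k!
e^(-9.35) ≈ 0.00008696542
lam^k = 9.35^6 ≈ 668143.373050
k! = 6! = 720
P = 0.00008696542 * 668143.373050 / 720 ≈ 0.080702

0.080702


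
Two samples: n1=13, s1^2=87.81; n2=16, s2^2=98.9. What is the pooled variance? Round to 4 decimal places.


sp^2 = ((n1-1)*s1^2 + (n2-1)*s2^2)/(n1+n2-2)
(n1-1)*s1^2 = 12 * 87.81 = 1053.72
(n2-1)*s2^2 = 15 * 98.9 = 1483.5
numerator = 1053.72 + 1483.5 = 2537.22
n1+n2-2 = 27
sp^2 = 2537.22 / 27 = 42287/450 ≈ 93.971111

93.9711


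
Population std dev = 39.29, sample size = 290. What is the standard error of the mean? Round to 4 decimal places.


SE = sigma / sqrt(n)
sqrt(290) ≈ 17.029386
SE = 39.29 / 17.029386 ≈ 2.307188

2.3072


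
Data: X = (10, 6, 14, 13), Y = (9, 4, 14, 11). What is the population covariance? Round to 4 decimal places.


Cov = (1/n)*sum((xi-xbar)(yi-ybar))
n = 4, xbar = 43/4 = 10.75, ybar = 38/4 = 9.5
sum((xi-xbar)(yi-ybar)) = 44.5
Cov = 44.5 / 4 = 11.125

11.1250


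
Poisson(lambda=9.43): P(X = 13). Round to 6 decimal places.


P = e^(-lam) * lam^k / k!
e^(-9.43) ≈ 0.00008027920
lam^k = 9.43^13 ≈ 4662856021069.990266
k! = 13! = 6227020800
P = 0.00008027920 * 4662856021069.990266 / 6227020800 ≈ 0.060114

0.060114


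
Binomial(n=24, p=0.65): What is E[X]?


E[X] = n*p = 24 * 0.65 = 15.6

15.6


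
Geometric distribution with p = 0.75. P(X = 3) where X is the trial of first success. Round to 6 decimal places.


P = (1-p)^(k-1) * p
(1-p)^(k-1) = 0.25^2 = 0.0625
P = 0.0625 * 0.75 = 0.046875

0.046875


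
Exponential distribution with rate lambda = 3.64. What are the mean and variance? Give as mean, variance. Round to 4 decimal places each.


mean = 1/lam, var = 1/lam^2
mean = 1 / 3.64 = 25/91 ≈ 0.274725
lam^2 = 3.64^2 = 13.2496
var = 1 / 13.2496 = 625/8281 ≈ 0.075474

0.2747, 0.0755


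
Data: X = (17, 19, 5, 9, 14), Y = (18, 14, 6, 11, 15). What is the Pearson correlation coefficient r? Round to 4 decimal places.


r = sum((xi-xbar)(yi-ybar)) / sqrt(sum((xi-xbar)^2) * sum((yi-ybar)^2))
n = 5, xbar = 64/5 = 12.8, ybar = 64/5 = 12.8
Sxy = sum((xi-xbar)(yi-ybar)) = 91.8
Sxx = sum((xi-xbar)^2) = 132.8
Syy = sum((yi-ybar)^2) = 82.8
sqrt(Sxx*Syy) ≈ 104.861051
r = Sxy / sqrt(Sxx*Syy) = 91.8 / 104.861051 ≈ 0.875444

0.8754


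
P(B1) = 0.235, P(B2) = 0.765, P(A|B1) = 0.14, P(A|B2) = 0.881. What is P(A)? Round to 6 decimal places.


P(A) = P(A|B1)*P(B1) + P(A|B2)*P(B2)
P(A|B1)*P(B1) = 0.14 * 0.235 = 0.0329
P(A|B2)*P(B2) = 0.881 * 0.765 = 0.673965
P(A) = 0.0329 + 0.673965 = 0.706865

0.706865


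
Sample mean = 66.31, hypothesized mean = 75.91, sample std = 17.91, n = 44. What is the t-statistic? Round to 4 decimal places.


t = (xbar - mu0) / (s/sqrt(n))
xbar - mu0 = 66.31 - 75.91 = -9.6
sqrt(44) ≈ 6.63324958
s/sqrt(n) = 17.91 / 6.63324958 ≈ 2.70003409
t = -9.6 / 2.70003409 ≈ -3.555511

-3.5555


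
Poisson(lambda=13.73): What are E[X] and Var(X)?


E[X] = Var(X) = lambda = 13.73

13.73, 13.73


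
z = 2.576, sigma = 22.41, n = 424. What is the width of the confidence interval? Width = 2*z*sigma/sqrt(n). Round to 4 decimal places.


width = 2*z*sigma/sqrt(n)
2*z*sigma = 2 * 2.576 * 22.41 = 115.45632
sqrt(424) ≈ 20.591260
width = 115.45632 / 20.591260 ≈ 5.607055

5.6071


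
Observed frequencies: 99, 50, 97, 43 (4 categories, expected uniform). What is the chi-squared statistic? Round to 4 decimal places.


chi2 = sum((O-E)^2/E), E = total/4
total = 289, E = 289/4 = 72.25
(99 - 72.25)^2 / 72.25 = 715.5625 / 72.25 = 11449/1156 ≈ 9.903979
(50 - 72.25)^2 / 72.25 = 495.0625 / 72.25 = 7921/1156 ≈ 6.852076
(97 - 72.25)^2 / 72.25 = 612.5625 / 72.25 = 9801/1156 ≈ 8.478374
(43 - 72.25)^2 / 72.25 = 855.5625 / 72.25 = 13689/1156 ≈ 11.841696
chi2 = 10715/289 ≈ 37.076125

37.0761


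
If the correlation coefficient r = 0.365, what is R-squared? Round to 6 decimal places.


R^2 = r^2 = (0.365)^2 = 0.133225

0.133225


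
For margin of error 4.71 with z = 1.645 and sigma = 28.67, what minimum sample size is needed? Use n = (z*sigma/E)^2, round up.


z*sigma/E = 1.645 * 28.67 / 4.71 ≈ 10.013195
(z*sigma/E)^2 ≈ 100.264081
round up: n = 101

101


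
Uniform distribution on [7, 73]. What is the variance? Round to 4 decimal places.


Var = (b-a)^2 / 12
(b-a)^2 = (73 - 7)^2 = 4356
Var = 4356/12 = 363

363.0000


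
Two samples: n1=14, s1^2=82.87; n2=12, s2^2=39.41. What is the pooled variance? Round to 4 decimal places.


sp^2 = ((n1-1)*s1^2 + (n2-1)*s2^2)/(n1+n2-2)
(n1-1)*s1^2 = 13 * 82.87 = 1077.31
(n2-1)*s2^2 = 11 * 39.41 = 433.51
numerator = 1077.31 + 433.51 = 1510.82
n1+n2-2 = 24
sp^2 = 1510.82 / 24 = 75541/1200 ≈ 62.950833

62.9508


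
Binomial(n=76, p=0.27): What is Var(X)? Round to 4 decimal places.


Var = n*p*(1-p) = 76 * 0.27 * 0.73 = 14.9796

14.9796


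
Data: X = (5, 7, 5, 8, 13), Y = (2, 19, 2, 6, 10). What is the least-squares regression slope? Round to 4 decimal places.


b = sum((xi-xbar)(yi-ybar)) / sum((xi-xbar)^2)
n = 5, xbar = 38/5 = 7.6, ybar = 39/5 = 7.8
Sxy = sum((xi-xbar)(yi-ybar)) = 34.6
Sxx = sum((xi-xbar)^2) = 43.2
b = Sxy / Sxx = 173/216 ≈ 0.800926

0.8009


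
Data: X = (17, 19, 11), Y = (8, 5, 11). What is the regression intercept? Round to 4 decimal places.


a = ybar - b*xbar, where b = sum((xi-xbar)(yi-ybar)) / sum((xi-xbar)^2)
n = 3, xbar = 47/3 ≈ 15.666667, ybar = 24/3 = 8
Sxy = sum((xi-xbar)(yi-ybar)) = -24
Sxx = sum((xi-xbar)^2) = 104/3 ≈ 34.666667
b = Sxy / Sxx = -9/13 ≈ -0.692308
a = 8 - (-0.692308) * 15.666667 = 245/13 ≈ 18.846154

18.8462


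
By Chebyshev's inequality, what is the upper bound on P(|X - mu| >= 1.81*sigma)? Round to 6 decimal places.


P <= 1/k^2
k^2 = 1.81^2 = 3.2761
1/k^2 = 1 / 3.2761 ≈ 0.30524099

0.305241


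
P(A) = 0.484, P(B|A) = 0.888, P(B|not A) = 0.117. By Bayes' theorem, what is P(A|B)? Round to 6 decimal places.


P(A|B) = P(B|A)*P(A) / P(B), P(B) = P(B|A)*P(A) + P(B|not A)*P(not A)
P(B|A)*P(A) = 0.888 * 0.484 = 0.429792
P(B|not A)*P(not A) = 0.117 * 0.516 = 0.060372
P(B) = 0.429792 + 0.060372 = 0.490164
P(A|B) = 0.429792 / 0.490164 ≈ 0.87683306

0.876833


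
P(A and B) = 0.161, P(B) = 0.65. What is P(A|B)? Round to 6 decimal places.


P(A|B) = P(A and B) / P(B) = 0.161 / 0.65 = 161/650 ≈ 0.24769231

0.247692


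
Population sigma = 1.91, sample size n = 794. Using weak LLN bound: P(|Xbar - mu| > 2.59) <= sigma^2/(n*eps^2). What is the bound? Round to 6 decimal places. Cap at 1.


bound = min(1, sigma^2/(n*eps^2))
sigma^2 = 1.91^2 = 3.6481
n*eps^2 = 794 * 2.59^2 = 794 * 6.7081 = 5326.2314
sigma^2/(n*eps^2) = 3.6481 / 5326.2314 ≈ 0.00068493

0.000685


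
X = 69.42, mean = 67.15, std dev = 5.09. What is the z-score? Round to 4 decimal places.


z = (X - mu) / sigma
X - mu = 69.42 - 67.15 = 2.27
z = 2.27 / 5.09 = 227/509 ≈ 0.445972

0.4460


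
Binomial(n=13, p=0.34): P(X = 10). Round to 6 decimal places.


P = C(n,k) * p^k * (1-p)^(n-k)
C(13,10) = 286
p^k = 0.34^10 ≈ 0.00002064378
(1-p)^(n-k) = 0.66^3 = 0.287496
P = 286 * 0.00002064378 * 0.287496 ≈ 0.001697

0.001697


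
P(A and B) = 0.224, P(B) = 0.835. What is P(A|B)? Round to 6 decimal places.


P(A|B) = P(A and B) / P(B) = 0.224 / 0.835 = 224/835 ≈ 0.26826347

0.268263


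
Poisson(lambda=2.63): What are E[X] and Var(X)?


E[X] = Var(X) = lambda = 2.63

2.63, 2.63


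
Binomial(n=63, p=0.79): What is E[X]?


E[X] = n*p = 63 * 0.79 = 49.77

49.77


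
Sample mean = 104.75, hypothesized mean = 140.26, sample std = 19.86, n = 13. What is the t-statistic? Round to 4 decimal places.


t = (xbar - mu0) / (s/sqrt(n))
xbar - mu0 = 104.75 - 140.26 = -35.51
sqrt(13) ≈ 3.60555128
s/sqrt(n) = 19.86 / 3.60555128 ≈ 5.50817295
t = -35.51 / 5.50817295 ≈ -6.446784

-6.4468


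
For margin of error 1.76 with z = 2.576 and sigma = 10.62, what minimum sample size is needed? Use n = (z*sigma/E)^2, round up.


z*sigma/E = 2.576 * 10.62 / 1.76 = 85491/5500 ≈ 15.543818
(z*sigma/E)^2 ≈ 241.610284
round up: n = 242

242


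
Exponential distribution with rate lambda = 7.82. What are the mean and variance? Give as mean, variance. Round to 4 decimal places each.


mean = 1/lam, var = 1/lam^2
mean = 1 / 7.82 = 50/391 ≈ 0.127877
lam^2 = 7.82^2 = 61.1524
var = 1 / 61.1524 ≈ 0.016353

0.1279, 0.0164


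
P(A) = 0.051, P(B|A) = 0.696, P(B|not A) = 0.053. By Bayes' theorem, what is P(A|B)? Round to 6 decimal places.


P(A|B) = P(B|A)*P(A) / P(B), P(B) = P(B|A)*P(A) + P(B|not A)*P(not A)
P(B|A)*P(A) = 0.696 * 0.051 = 0.035496
P(B|not A)*P(not A) = 0.053 * 0.949 = 0.050297
P(B) = 0.035496 + 0.050297 = 0.085793
P(A|B) = 0.035496 / 0.085793 ≈ 0.41374005

0.413740


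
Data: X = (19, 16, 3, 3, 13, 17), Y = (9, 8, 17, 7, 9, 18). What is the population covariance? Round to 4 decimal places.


Cov = (1/n)*sum((xi-xbar)(yi-ybar))
n = 6, xbar = 71/6 ≈ 11.833333, ybar = 68/6 = 34/3 ≈ 11.333333
sum((xi-xbar)(yi-ybar)) = -32/3 ≈ -10.666667
Cov = -10.666667 / 6 = -16/9 ≈ -1.777778

-1.7778


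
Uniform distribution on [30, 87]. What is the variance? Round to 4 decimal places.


Var = (b-a)^2 / 12
(b-a)^2 = (87 - 30)^2 = 3249
Var = 3249/12 = 270.75

270.7500


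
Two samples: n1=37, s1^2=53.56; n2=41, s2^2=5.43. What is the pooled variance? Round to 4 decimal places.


sp^2 = ((n1-1)*s1^2 + (n2-1)*s2^2)/(n1+n2-2)
(n1-1)*s1^2 = 36 * 53.56 = 1928.16
(n2-1)*s2^2 = 40 * 5.43 = 217.2
numerator = 1928.16 + 217.2 = 2145.36
n1+n2-2 = 76
sp^2 = 2145.36 / 76 = 26817/950 ≈ 28.228421

28.2284


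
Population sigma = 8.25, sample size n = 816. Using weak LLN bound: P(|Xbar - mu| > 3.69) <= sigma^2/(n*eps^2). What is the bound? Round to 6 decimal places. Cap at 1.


bound = min(1, sigma^2/(n*eps^2))
sigma^2 = 8.25^2 = 68.0625
n*eps^2 = 816 * 3.69^2 = 816 * 13.6161 = 11110.7376
sigma^2/(n*eps^2) = 68.0625 / 11110.7376 ≈ 0.00612583

0.006126


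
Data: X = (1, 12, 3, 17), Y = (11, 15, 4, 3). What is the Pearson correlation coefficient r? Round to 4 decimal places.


r = sum((xi-xbar)(yi-ybar)) / sqrt(sum((xi-xbar)^2) * sum((yi-ybar)^2))
n = 4, xbar = 33/4 = 8.25, ybar = 33/4 = 8.25
Sxy = sum((xi-xbar)(yi-ybar)) = -18.25
Sxx = sum((xi-xbar)^2) = 170.75
Syy = sum((yi-ybar)^2) = 98.75
sqrt(Sxx*Syy) ≈ 129.852079
r = Sxy / sqrt(Sxx*Syy) = -18.25 / 129.852079 ≈ -0.140545

-0.1405


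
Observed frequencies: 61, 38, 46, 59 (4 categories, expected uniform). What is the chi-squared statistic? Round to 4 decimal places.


chi2 = sum((O-E)^2/E), E = total/4
total = 204, E = 204/4 = 51
(61 - 51)^2 / 51 = 100 / 51 = 100/51 ≈ 1.960784
(38 - 51)^2 / 51 = 169 / 51 = 169/51 ≈ 3.313725
(46 - 51)^2 / 51 = 25 / 51 = 25/51 ≈ 0.490196
(59 - 51)^2 / 51 = 64 / 51 = 64/51 ≈ 1.254902
chi2 = 358/51 ≈ 7.019608

7.0196


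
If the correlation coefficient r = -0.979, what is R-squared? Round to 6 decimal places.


R^2 = r^2 = (-0.979)^2 = 0.958441

0.958441


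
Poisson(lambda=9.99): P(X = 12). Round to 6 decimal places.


P = e^(-lam) * lam^k / k!
e^(-9.99) ≈ 0.00004585621
lam^k = 9.99^12 ≈ 988065780494.208923
k! = 12! = 479001600
P = 0.00004585621 * 988065780494.208923 / 479001600 ≈ 0.094590

0.094590


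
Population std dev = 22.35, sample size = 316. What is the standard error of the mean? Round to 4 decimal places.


SE = sigma / sqrt(n)
sqrt(316) ≈ 17.776389
SE = 22.35 / 17.776389 ≈ 1.257286

1.2573


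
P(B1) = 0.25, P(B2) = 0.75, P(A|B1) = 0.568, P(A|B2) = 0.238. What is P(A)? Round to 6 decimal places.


P(A) = P(A|B1)*P(B1) + P(A|B2)*P(B2)
P(A|B1)*P(B1) = 0.568 * 0.25 = 0.142
P(A|B2)*P(B2) = 0.238 * 0.75 = 0.1785
P(A) = 0.142 + 0.1785 = 0.3205

0.320500


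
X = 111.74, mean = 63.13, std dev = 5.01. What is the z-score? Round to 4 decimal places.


z = (X - mu) / sigma
X - mu = 111.74 - 63.13 = 48.61
z = 48.61 / 5.01 = 4861/501 ≈ 9.702595

9.7026


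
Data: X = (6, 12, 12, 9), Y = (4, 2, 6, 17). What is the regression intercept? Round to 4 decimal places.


a = ybar - b*xbar, where b = sum((xi-xbar)(yi-ybar)) / sum((xi-xbar)^2)
n = 4, xbar = 39/4 = 9.75, ybar = 29/4 = 7.25
Sxy = sum((xi-xbar)(yi-ybar)) = -9.75
Sxx = sum((xi-xbar)^2) = 24.75
b = Sxy / Sxx = -13/33 ≈ -0.393939
a = 7.25 - (-0.393939) * 9.75 = 122/11 ≈ 11.090909

11.0909


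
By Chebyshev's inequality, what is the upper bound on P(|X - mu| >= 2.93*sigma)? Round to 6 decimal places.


P <= 1/k^2
k^2 = 2.93^2 = 8.5849
1/k^2 = 1 / 8.5849 ≈ 0.11648359

0.116484


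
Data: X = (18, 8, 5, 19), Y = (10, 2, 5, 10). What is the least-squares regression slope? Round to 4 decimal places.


b = sum((xi-xbar)(yi-ybar)) / sum((xi-xbar)^2)
n = 4, xbar = 50/4 = 12.5, ybar = 27/4 = 6.75
Sxy = sum((xi-xbar)(yi-ybar)) = 73.5
Sxx = sum((xi-xbar)^2) = 149
b = Sxy / Sxx = 147/298 ≈ 0.493289

0.4933


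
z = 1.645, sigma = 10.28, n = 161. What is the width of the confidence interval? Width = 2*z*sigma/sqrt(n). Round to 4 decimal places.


width = 2*z*sigma/sqrt(n)
2*z*sigma = 2 * 1.645 * 10.28 = 33.8212
sqrt(161) ≈ 12.688578
width = 33.8212 / 12.688578 ≈ 2.665484

2.6655


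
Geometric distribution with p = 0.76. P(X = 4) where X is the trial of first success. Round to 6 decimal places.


P = (1-p)^(k-1) * p
(1-p)^(k-1) = 0.24^3 = 0.013824
P = 0.013824 * 0.76 = 0.01050624

0.010506


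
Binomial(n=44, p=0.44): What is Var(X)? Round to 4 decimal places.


Var = n*p*(1-p) = 44 * 0.44 * 0.56 = 10.8416

10.8416


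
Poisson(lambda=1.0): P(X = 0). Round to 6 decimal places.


P = e^(-lam) * lam^k / k!
e^(-1.0) ≈ 0.3678794
lam^k = 1.0^0 = 1
k! = 0! = 1
P = 0.3678794 * 1 / 1 ≈ 0.367879

0.367879


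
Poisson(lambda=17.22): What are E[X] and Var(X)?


E[X] = Var(X) = lambda = 17.22

17.22, 17.22


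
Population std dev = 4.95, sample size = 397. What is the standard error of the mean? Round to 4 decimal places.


SE = sigma / sqrt(n)
sqrt(397) ≈ 19.924859
SE = 4.95 / 19.924859 ≈ 0.248433

0.2484


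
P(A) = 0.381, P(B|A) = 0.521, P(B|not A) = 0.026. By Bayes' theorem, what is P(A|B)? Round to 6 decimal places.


P(A|B) = P(B|A)*P(A) / P(B), P(B) = P(B|A)*P(A) + P(B|not A)*P(not A)
P(B|A)*P(A) = 0.521 * 0.381 = 0.198501
P(B|not A)*P(not A) = 0.026 * 0.619 = 0.016094
P(B) = 0.198501 + 0.016094 = 0.214595
P(A|B) = 0.198501 / 0.214595 ≈ 0.92500291

0.925003


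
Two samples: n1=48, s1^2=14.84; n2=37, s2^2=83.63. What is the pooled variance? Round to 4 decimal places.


sp^2 = ((n1-1)*s1^2 + (n2-1)*s2^2)/(n1+n2-2)
(n1-1)*s1^2 = 47 * 14.84 = 697.48
(n2-1)*s2^2 = 36 * 83.63 = 3010.68
numerator = 697.48 + 3010.68 = 3708.16
n1+n2-2 = 83
sp^2 = 3708.16 / 83 = 92704/2075 ≈ 44.676627

44.6766


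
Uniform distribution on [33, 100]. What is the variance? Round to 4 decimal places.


Var = (b-a)^2 / 12
(b-a)^2 = (100 - 33)^2 = 4489
Var = 4489/12 ≈ 374.083333

374.0833


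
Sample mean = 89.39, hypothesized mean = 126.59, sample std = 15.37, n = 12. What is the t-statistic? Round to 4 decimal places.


t = (xbar - mu0) / (s/sqrt(n))
xbar - mu0 = 89.39 - 126.59 = -37.2
sqrt(12) ≈ 3.46410162
s/sqrt(n) = 15.37 / 3.46410162 ≈ 4.43693682
t = -37.2 / 4.43693682 ≈ -8.384163

-8.3842


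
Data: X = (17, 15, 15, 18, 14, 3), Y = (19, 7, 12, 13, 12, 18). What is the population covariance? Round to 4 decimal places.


Cov = (1/n)*sum((xi-xbar)(yi-ybar))
n = 6, xbar = 82/6 = 41/3 ≈ 13.666667, ybar = 81/6 = 13.5
sum((xi-xbar)(yi-ybar)) = -43
Cov = -43 / 6 = -43/6 ≈ -7.166667

-7.1667


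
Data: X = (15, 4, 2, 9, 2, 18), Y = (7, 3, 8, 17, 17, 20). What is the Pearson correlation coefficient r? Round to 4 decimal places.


r = sum((xi-xbar)(yi-ybar)) / sqrt(sum((xi-xbar)^2) * sum((yi-ybar)^2))
n = 6, xbar = 50/6 = 25/3 ≈ 8.333333, ybar = 72/6 = 12
Sxy = sum((xi-xbar)(yi-ybar)) = 80
Sxx = sum((xi-xbar)^2) = 712/3 ≈ 237.333333
Syy = sum((yi-ybar)^2) = 236
sqrt(Sxx*Syy) ≈ 236.665728
r = Sxy / sqrt(Sxx*Syy) = 80 / 236.665728 ≈ 0.338030

0.3380


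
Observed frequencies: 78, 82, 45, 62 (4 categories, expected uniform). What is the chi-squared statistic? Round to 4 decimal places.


chi2 = sum((O-E)^2/E), E = total/4
total = 267, E = 267/4 = 66.75
(78 - 66.75)^2 / 66.75 = 126.5625 / 66.75 = 675/356 ≈ 1.896067
(82 - 66.75)^2 / 66.75 = 232.5625 / 66.75 = 3721/1068 ≈ 3.484082
(45 - 66.75)^2 / 66.75 = 473.0625 / 66.75 = 2523/356 ≈ 7.087079
(62 - 66.75)^2 / 66.75 = 22.5625 / 66.75 = 361/1068 ≈ 0.338015
chi2 = 3419/267 ≈ 12.805243

12.8052


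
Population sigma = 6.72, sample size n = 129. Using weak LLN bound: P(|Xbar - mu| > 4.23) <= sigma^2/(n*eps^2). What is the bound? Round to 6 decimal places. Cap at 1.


bound = min(1, sigma^2/(n*eps^2))
sigma^2 = 6.72^2 = 45.1584
n*eps^2 = 129 * 4.23^2 = 129 * 17.8929 = 2308.1841
sigma^2/(n*eps^2) = 45.1584 / 2308.1841 ≈ 0.01956447

0.019564


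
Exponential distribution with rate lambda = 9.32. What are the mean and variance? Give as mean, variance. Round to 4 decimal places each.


mean = 1/lam, var = 1/lam^2
mean = 1 / 9.32 = 25/233 ≈ 0.107296
lam^2 = 9.32^2 = 86.8624
var = 1 / 86.8624 ≈ 0.011512

0.1073, 0.0115


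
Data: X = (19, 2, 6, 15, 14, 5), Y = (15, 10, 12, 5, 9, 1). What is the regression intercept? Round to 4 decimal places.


a = ybar - b*xbar, where b = sum((xi-xbar)(yi-ybar)) / sum((xi-xbar)^2)
n = 6, xbar = 61/6 ≈ 10.166667, ybar = 52/6 = 26/3 ≈ 8.666667
Sxy = sum((xi-xbar)(yi-ybar)) = 163/3 ≈ 54.333333
Sxx = sum((xi-xbar)^2) = 1361/6 ≈ 226.833333
b = Sxy / Sxx = 326/1361 ≈ 0.239530
a = 8.666667 - 0.239530 * 10.166667 = 8481/1361 ≈ 6.231447

6.2314


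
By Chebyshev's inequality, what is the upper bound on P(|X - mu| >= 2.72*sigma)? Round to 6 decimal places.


P <= 1/k^2
k^2 = 2.72^2 = 7.3984
1/k^2 = 1 / 7.3984 = 625/4624 ≈ 0.13516436

0.135164


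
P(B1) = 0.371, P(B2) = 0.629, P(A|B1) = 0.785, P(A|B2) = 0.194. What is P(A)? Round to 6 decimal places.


P(A) = P(A|B1)*P(B1) + P(A|B2)*P(B2)
P(A|B1)*P(B1) = 0.785 * 0.371 = 0.291235
P(A|B2)*P(B2) = 0.194 * 0.629 = 0.122026
P(A) = 0.291235 + 0.122026 = 0.413261

0.413261


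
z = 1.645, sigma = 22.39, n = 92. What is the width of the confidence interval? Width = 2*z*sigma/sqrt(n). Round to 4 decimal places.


width = 2*z*sigma/sqrt(n)
2*z*sigma = 2 * 1.645 * 22.39 = 73.6631
sqrt(92) ≈ 9.591663
width = 73.6631 / 9.591663 ≈ 7.679909

7.6799


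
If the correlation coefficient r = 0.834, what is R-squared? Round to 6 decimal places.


R^2 = r^2 = (0.834)^2 = 0.695556

0.695556


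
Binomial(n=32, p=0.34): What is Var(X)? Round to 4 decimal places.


Var = n*p*(1-p) = 32 * 0.34 * 0.66 = 7.1808

7.1808


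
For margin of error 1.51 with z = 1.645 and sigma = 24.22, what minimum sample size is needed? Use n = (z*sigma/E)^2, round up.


z*sigma/E = 1.645 * 24.22 / 1.51 ≈ 26.385364
(z*sigma/E)^2 ≈ 696.187446
round up: n = 697

697


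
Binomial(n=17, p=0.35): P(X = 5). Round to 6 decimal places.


P = C(n,k) * p^k * (1-p)^(n-k)
C(17,5) = 6188
p^k = 0.35^5 ≈ 0.005252188
(1-p)^(n-k) = 0.65^12 ≈ 0.005688009
P = 6188 * 0.005252188 * 0.005688009 ≈ 0.184863

0.184863


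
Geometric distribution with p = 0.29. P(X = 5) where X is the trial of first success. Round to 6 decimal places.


P = (1-p)^(k-1) * p
(1-p)^(k-1) = 0.71^4 ≈ 0.2541168
P = 0.2541168 * 0.29 ≈ 0.07369387

0.073694


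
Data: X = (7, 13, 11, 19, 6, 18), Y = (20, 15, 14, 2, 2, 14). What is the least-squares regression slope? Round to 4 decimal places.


b = sum((xi-xbar)(yi-ybar)) / sum((xi-xbar)^2)
n = 6, xbar = 74/6 = 37/3 ≈ 12.333333, ybar = 67/6 ≈ 11.166667
Sxy = sum((xi-xbar)(yi-ybar)) = -106/3 ≈ -35.333333
Sxx = sum((xi-xbar)^2) = 442/3 ≈ 147.333333
b = Sxy / Sxx = -53/221 ≈ -0.239819

-0.2398


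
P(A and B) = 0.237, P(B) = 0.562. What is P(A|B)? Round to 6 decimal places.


P(A|B) = P(A and B) / P(B) = 0.237 / 0.562 = 237/562 ≈ 0.42170819

0.421708


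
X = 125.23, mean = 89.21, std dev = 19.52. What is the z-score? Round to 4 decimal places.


z = (X - mu) / sigma
X - mu = 125.23 - 89.21 = 36.02
z = 36.02 / 19.52 = 1801/976 ≈ 1.845287

1.8453


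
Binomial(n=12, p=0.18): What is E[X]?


E[X] = n*p = 12 * 0.18 = 2.16

2.16


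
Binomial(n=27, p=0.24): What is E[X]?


E[X] = n*p = 27 * 0.24 = 6.48

6.48


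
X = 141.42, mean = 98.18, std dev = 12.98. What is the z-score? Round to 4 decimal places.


z = (X - mu) / sigma
X - mu = 141.42 - 98.18 = 43.24
z = 43.24 / 12.98 = 2162/649 ≈ 3.331279

3.3313


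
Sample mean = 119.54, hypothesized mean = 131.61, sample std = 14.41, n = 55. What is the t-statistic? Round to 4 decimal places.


t = (xbar - mu0) / (s/sqrt(n))
xbar - mu0 = 119.54 - 131.61 = -12.07
sqrt(55) ≈ 7.41619849
s/sqrt(n) = 14.41 / 7.41619849 ≈ 1.94304400
t = -12.07 / 1.94304400 ≈ -6.211903

-6.2119


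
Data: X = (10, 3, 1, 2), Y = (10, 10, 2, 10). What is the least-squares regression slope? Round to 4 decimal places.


b = sum((xi-xbar)(yi-ybar)) / sum((xi-xbar)^2)
n = 4, xbar = 16/4 = 4, ybar = 32/4 = 8
Sxy = sum((xi-xbar)(yi-ybar)) = 24
Sxx = sum((xi-xbar)^2) = 50
b = Sxy / Sxx = 0.48

0.4800


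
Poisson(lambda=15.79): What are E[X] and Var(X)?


E[X] = Var(X) = lambda = 15.79

15.79, 15.79


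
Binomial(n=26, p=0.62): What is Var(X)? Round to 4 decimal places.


Var = n*p*(1-p) = 26 * 0.62 * 0.38 = 6.1256

6.1256


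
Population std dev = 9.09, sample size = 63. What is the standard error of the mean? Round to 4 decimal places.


SE = sigma / sqrt(n)
sqrt(63) ≈ 7.937254
SE = 9.09 / 7.937254 ≈ 1.145232

1.1452


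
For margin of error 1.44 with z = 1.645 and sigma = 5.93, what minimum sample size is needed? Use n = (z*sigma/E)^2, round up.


z*sigma/E = 1.645 * 5.93 / 1.44 ≈ 6.774201
(z*sigma/E)^2 ≈ 45.889804
round up: n = 46

46


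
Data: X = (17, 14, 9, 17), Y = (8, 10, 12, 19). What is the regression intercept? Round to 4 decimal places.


a = ybar - b*xbar, where b = sum((xi-xbar)(yi-ybar)) / sum((xi-xbar)^2)
n = 4, xbar = 57/4 = 14.25, ybar = 49/4 = 12.25
Sxy = sum((xi-xbar)(yi-ybar)) = 8.75
Sxx = sum((xi-xbar)^2) = 42.75
b = Sxy / Sxx = 35/171 ≈ 0.204678
a = 12.25 - 0.204678 * 14.25 = 28/3 ≈ 9.333333

9.3333


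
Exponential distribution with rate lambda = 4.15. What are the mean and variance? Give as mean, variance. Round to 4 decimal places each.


mean = 1/lam, var = 1/lam^2
mean = 1 / 4.15 = 20/83 ≈ 0.240964
lam^2 = 4.15^2 = 17.2225
var = 1 / 17.2225 = 400/6889 ≈ 0.058064

0.2410, 0.0581


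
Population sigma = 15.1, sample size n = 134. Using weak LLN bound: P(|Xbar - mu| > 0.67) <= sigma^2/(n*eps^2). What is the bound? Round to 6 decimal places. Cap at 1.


bound = min(1, sigma^2/(n*eps^2))
sigma^2 = 15.1^2 = 228.01
n*eps^2 = 134 * 0.67^2 = 134 * 0.4489 = 60.1526
sigma^2/(n*eps^2) = 228.01 / 60.1526 ≈ 3.79052610
this exceeds 1, so the bound is capped at 1

1.000000


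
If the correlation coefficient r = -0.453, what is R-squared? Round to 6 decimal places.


R^2 = r^2 = (-0.453)^2 = 0.205209

0.205209


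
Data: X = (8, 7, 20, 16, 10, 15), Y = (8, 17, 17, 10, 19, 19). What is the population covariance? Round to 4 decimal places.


Cov = (1/n)*sum((xi-xbar)(yi-ybar))
n = 6, xbar = 76/6 = 38/3 ≈ 12.666667, ybar = 90/6 = 15
sum((xi-xbar)(yi-ybar)) = 18
Cov = 18 / 6 = 3

3.0000


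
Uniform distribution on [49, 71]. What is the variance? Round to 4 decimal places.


Var = (b-a)^2 / 12
(b-a)^2 = (71 - 49)^2 = 484
Var = 484/12 ≈ 40.333333

40.3333


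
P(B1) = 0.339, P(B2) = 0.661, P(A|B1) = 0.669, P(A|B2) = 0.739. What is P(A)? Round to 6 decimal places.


P(A) = P(A|B1)*P(B1) + P(A|B2)*P(B2)
P(A|B1)*P(B1) = 0.669 * 0.339 = 0.226791
P(A|B2)*P(B2) = 0.739 * 0.661 = 0.488479
P(A) = 0.226791 + 0.488479 = 0.71527

0.715270


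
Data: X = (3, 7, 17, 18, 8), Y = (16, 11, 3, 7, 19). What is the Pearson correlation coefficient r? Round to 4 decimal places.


r = sum((xi-xbar)(yi-ybar)) / sqrt(sum((xi-xbar)^2) * sum((yi-ybar)^2))
n = 5, xbar = 53/5 = 10.6, ybar = 56/5 = 11.2
Sxy = sum((xi-xbar)(yi-ybar)) = -139.6
Sxx = sum((xi-xbar)^2) = 173.2
Syy = sum((yi-ybar)^2) = 168.8
sqrt(Sxx*Syy) ≈ 170.985847
r = Sxy / sqrt(Sxx*Syy) = -139.6 / 170.985847 ≈ -0.816442

-0.8164


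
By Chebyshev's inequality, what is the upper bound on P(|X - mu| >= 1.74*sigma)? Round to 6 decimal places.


P <= 1/k^2
k^2 = 1.74^2 = 3.0276
1/k^2 = 1 / 3.0276 = 2500/7569 ≈ 0.33029462

0.330295


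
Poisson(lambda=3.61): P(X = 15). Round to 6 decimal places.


P = e^(-lam) * lam^k / k!
e^(-3.61) ≈ 0.02705185
lam^k = 3.61^15 ≈ 230466617.897195
k! = 15! = 1307674368000
P = 0.02705185 * 230466617.897195 / 1307674368000 ≈ 0.000005

0.000005


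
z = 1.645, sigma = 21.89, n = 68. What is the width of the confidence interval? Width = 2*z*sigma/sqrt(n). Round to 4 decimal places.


width = 2*z*sigma/sqrt(n)
2*z*sigma = 2 * 1.645 * 21.89 = 72.0181
sqrt(68) ≈ 8.246211
width = 72.0181 / 8.246211 ≈ 8.733477

8.7335


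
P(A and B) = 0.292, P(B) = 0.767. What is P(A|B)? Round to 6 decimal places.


P(A|B) = P(A and B) / P(B) = 0.292 / 0.767 = 292/767 ≈ 0.38070404

0.380704


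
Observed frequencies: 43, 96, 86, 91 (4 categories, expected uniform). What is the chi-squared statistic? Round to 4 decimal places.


chi2 = sum((O-E)^2/E), E = total/4
total = 316, E = 316/4 = 79
(43 - 79)^2 / 79 = 1296 / 79 = 1296/79 ≈ 16.405063
(96 - 79)^2 / 79 = 289 / 79 = 289/79 ≈ 3.658228
(86 - 79)^2 / 79 = 49 / 79 = 49/79 ≈ 0.620253
(91 - 79)^2 / 79 = 144 / 79 = 144/79 ≈ 1.822785
chi2 = 1778/79 ≈ 22.506329

22.5063


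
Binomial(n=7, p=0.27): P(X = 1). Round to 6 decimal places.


P = C(n,k) * p^k * (1-p)^(n-k)
C(7,1) = 7
p^k = 0.27^1 = 0.27
(1-p)^(n-k) = 0.73^6 ≈ 0.1513342
P = 7 * 0.27 * 0.1513342 ≈ 0.286022

0.286022


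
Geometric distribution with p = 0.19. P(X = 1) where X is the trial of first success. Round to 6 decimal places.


P = (1-p)^(k-1) * p
(1-p)^(k-1) = 0.81^0 = 1
P = 1 * 0.19 = 0.19

0.190000


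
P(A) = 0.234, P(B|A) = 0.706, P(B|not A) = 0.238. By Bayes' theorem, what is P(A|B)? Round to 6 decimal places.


P(A|B) = P(B|A)*P(A) / P(B), P(B) = P(B|A)*P(A) + P(B|not A)*P(not A)
P(B|A)*P(A) = 0.706 * 0.234 = 0.165204
P(B|not A)*P(not A) = 0.238 * 0.766 = 0.182308
P(B) = 0.165204 + 0.182308 = 0.347512
P(A|B) = 0.165204 / 0.347512 ≈ 0.47539078

0.475391


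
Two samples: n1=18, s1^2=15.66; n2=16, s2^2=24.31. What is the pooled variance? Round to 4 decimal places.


sp^2 = ((n1-1)*s1^2 + (n2-1)*s2^2)/(n1+n2-2)
(n1-1)*s1^2 = 17 * 15.66 = 266.22
(n2-1)*s2^2 = 15 * 24.31 = 364.65
numerator = 266.22 + 364.65 = 630.87
n1+n2-2 = 32
sp^2 = 630.87 / 32 = 63087/3200 ≈ 19.714688

19.7147


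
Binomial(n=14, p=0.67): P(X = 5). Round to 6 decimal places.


P = C(n,k) * p^k * (1-p)^(n-k)
C(14,5) = 2002
p^k = 0.67^5 ≈ 0.1350125
(1-p)^(n-k) = 0.33^9 ≈ 0.00004641148
P = 2002 * 0.1350125 * 0.00004641148 ≈ 0.012545

0.012545


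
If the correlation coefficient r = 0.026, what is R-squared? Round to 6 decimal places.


R^2 = r^2 = (0.026)^2 = 0.000676

0.000676


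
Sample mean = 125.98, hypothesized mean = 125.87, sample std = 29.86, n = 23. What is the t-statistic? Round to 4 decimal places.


t = (xbar - mu0) / (s/sqrt(n))
xbar - mu0 = 125.98 - 125.87 = 0.11
sqrt(23) ≈ 4.79583152
s/sqrt(n) = 29.86 / 4.79583152 ≈ 6.22624040
t = 0.11 / 6.22624040 ≈ 0.017667

0.0177


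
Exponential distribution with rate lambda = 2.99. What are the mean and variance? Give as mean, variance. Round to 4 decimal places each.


mean = 1/lam, var = 1/lam^2
mean = 1 / 2.99 = 100/299 ≈ 0.334448
lam^2 = 2.99^2 = 8.9401
var = 1 / 8.9401 ≈ 0.111856

0.3344, 0.1119


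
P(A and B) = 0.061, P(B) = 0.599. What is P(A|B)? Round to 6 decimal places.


P(A|B) = P(A and B) / P(B) = 0.061 / 0.599 = 61/599 ≈ 0.10183639

0.101836


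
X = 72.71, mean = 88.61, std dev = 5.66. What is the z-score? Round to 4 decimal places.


z = (X - mu) / sigma
X - mu = 72.71 - 88.61 = -15.9
z = -15.9 / 5.66 = -795/283 ≈ -2.809187

-2.8092


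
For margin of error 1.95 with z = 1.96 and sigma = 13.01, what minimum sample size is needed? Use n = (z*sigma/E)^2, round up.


z*sigma/E = 1.96 * 13.01 / 1.95 = 63749/4875 ≈ 13.076718
(z*sigma/E)^2 ≈ 171.000552
round up: n = 172

172


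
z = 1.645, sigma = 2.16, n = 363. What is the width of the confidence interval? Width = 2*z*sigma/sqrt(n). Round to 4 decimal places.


width = 2*z*sigma/sqrt(n)
2*z*sigma = 2 * 1.645 * 2.16 = 7.1064
sqrt(363) ≈ 19.052559
width = 7.1064 / 19.052559 ≈ 0.372989

0.3730


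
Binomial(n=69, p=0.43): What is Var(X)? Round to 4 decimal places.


Var = n*p*(1-p) = 69 * 0.43 * 0.57 = 16.9119

16.9119


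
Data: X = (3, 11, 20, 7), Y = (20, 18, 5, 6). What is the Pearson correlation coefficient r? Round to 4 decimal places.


r = sum((xi-xbar)(yi-ybar)) / sqrt(sum((xi-xbar)^2) * sum((yi-ybar)^2))
n = 4, xbar = 41/4 = 10.25, ybar = 49/4 = 12.25
Sxy = sum((xi-xbar)(yi-ybar)) = -102.25
Sxx = sum((xi-xbar)^2) = 158.75
Syy = sum((yi-ybar)^2) = 184.75
sqrt(Sxx*Syy) ≈ 171.257299
r = Sxy / sqrt(Sxx*Syy) = -102.25 / 171.257299 ≈ -0.597055

-0.5971


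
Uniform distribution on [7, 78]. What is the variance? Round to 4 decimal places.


Var = (b-a)^2 / 12
(b-a)^2 = (78 - 7)^2 = 5041
Var = 5041/12 ≈ 420.083333

420.0833


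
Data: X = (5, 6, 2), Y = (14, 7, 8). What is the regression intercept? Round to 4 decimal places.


a = ybar - b*xbar, where b = sum((xi-xbar)(yi-ybar)) / sum((xi-xbar)^2)
n = 3, xbar = 13/3 ≈ 4.333333, ybar = 29/3 ≈ 9.666667
Sxy = sum((xi-xbar)(yi-ybar)) = 7/3 ≈ 2.333333
Sxx = sum((xi-xbar)^2) = 26/3 ≈ 8.666667
b = Sxy / Sxx = 7/26 ≈ 0.269231
a = 9.666667 - 0.269231 * 4.333333 = 8.5

8.5000


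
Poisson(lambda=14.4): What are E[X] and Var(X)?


E[X] = Var(X) = lambda = 14.4

14.4, 14.4


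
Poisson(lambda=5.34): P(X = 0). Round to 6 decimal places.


P = e^(-lam) * lam^k / k!
e^(-5.34) ≈ 0.004795871
lam^k = 5.34^0 = 1
k! = 0! = 1
P = 0.004795871 * 1 / 1 ≈ 0.004796

0.004796


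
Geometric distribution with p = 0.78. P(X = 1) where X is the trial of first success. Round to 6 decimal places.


P = (1-p)^(k-1) * p
(1-p)^(k-1) = 0.22^0 = 1
P = 1 * 0.78 = 0.78

0.780000


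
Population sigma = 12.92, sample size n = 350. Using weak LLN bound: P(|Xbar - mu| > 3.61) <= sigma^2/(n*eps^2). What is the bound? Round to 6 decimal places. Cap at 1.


bound = min(1, sigma^2/(n*eps^2))
sigma^2 = 12.92^2 = 166.9264
n*eps^2 = 350 * 3.61^2 = 350 * 13.0321 = 4561.235
sigma^2/(n*eps^2) = 166.9264 / 4561.235 ≈ 0.03659676

0.036597


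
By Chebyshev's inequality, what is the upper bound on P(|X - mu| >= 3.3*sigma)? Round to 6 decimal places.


P <= 1/k^2
k^2 = 3.3^2 = 10.89
1/k^2 = 1 / 10.89 = 100/1089 ≈ 0.09182736

0.091827


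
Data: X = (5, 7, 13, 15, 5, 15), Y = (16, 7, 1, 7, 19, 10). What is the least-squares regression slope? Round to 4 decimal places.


b = sum((xi-xbar)(yi-ybar)) / sum((xi-xbar)^2)
n = 6, xbar = 60/6 = 10, ybar = 60/6 = 10
Sxy = sum((xi-xbar)(yi-ybar)) = -108
Sxx = sum((xi-xbar)^2) = 118
b = Sxy / Sxx = -54/59 ≈ -0.915254

-0.9153


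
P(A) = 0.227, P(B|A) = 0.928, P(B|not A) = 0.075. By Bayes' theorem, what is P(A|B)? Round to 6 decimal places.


P(A|B) = P(B|A)*P(A) / P(B), P(B) = P(B|A)*P(A) + P(B|not A)*P(not A)
P(B|A)*P(A) = 0.928 * 0.227 = 0.210656
P(B|not A)*P(not A) = 0.075 * 0.773 = 0.057975
P(B) = 0.210656 + 0.057975 = 0.268631
P(A|B) = 0.210656 / 0.268631 ≈ 0.78418351

0.784184


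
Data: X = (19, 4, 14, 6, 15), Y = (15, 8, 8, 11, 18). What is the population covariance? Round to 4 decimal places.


Cov = (1/n)*sum((xi-xbar)(yi-ybar))
n = 5, xbar = 58/5 = 11.6, ybar = 60/5 = 12
sum((xi-xbar)(yi-ybar)) = 69
Cov = 69 / 5 = 13.8

13.8000


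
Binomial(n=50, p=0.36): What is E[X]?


E[X] = n*p = 50 * 0.36 = 18

18


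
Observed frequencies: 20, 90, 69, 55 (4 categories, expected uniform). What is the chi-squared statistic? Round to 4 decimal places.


chi2 = sum((O-E)^2/E), E = total/4
total = 234, E = 234/4 = 58.5
(20 - 58.5)^2 / 58.5 = 1482.25 / 58.5 = 5929/234 ≈ 25.337607
(90 - 58.5)^2 / 58.5 = 992.25 / 58.5 = 441/26 ≈ 16.961538
(69 - 58.5)^2 / 58.5 = 110.25 / 58.5 = 49/26 ≈ 1.884615
(55 - 58.5)^2 / 58.5 = 12.25 / 58.5 = 49/234 ≈ 0.209402
chi2 = 5194/117 ≈ 44.393162

44.3932


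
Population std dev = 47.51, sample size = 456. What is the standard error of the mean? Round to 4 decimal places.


SE = sigma / sqrt(n)
sqrt(456) ≈ 21.354157
SE = 47.51 / 21.354157 ≈ 2.224860

2.2249


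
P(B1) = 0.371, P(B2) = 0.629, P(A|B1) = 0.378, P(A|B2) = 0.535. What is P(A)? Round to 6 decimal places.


P(A) = P(A|B1)*P(B1) + P(A|B2)*P(B2)
P(A|B1)*P(B1) = 0.378 * 0.371 = 0.140238
P(A|B2)*P(B2) = 0.535 * 0.629 = 0.336515
P(A) = 0.140238 + 0.336515 = 0.476753

0.476753


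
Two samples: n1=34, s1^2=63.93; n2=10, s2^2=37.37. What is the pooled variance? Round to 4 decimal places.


sp^2 = ((n1-1)*s1^2 + (n2-1)*s2^2)/(n1+n2-2)
(n1-1)*s1^2 = 33 * 63.93 = 2109.69
(n2-1)*s2^2 = 9 * 37.37 = 336.33
numerator = 2109.69 + 336.33 = 2446.02
n1+n2-2 = 42
sp^2 = 2446.02 / 42 = 40767/700 ≈ 58.238571

58.2386


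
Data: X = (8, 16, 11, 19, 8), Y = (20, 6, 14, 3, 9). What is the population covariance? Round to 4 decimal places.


Cov = (1/n)*sum((xi-xbar)(yi-ybar))
n = 5, xbar = 62/5 = 12.4, ybar = 52/5 = 10.4
sum((xi-xbar)(yi-ybar)) = -105.8
Cov = -105.8 / 5 = -21.16

-21.1600


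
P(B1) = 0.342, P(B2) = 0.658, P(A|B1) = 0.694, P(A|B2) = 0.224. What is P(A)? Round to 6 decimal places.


P(A) = P(A|B1)*P(B1) + P(A|B2)*P(B2)
P(A|B1)*P(B1) = 0.694 * 0.342 = 0.237348
P(A|B2)*P(B2) = 0.224 * 0.658 = 0.147392
P(A) = 0.237348 + 0.147392 = 0.38474

0.384740


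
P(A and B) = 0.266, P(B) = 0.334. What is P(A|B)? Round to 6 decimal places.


P(A|B) = P(A and B) / P(B) = 0.266 / 0.334 = 133/167 ≈ 0.79640719

0.796407


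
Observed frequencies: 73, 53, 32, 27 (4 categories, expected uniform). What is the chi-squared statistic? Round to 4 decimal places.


chi2 = sum((O-E)^2/E), E = total/4
total = 185, E = 185/4 = 46.25
(73 - 46.25)^2 / 46.25 = 715.5625 / 46.25 = 11449/740 ≈ 15.471622
(53 - 46.25)^2 / 46.25 = 45.5625 / 46.25 = 729/740 ≈ 0.985135
(32 - 46.25)^2 / 46.25 = 203.0625 / 46.25 = 3249/740 ≈ 4.390541
(27 - 46.25)^2 / 46.25 = 370.5625 / 46.25 = 5929/740 ≈ 8.012162
chi2 = 5339/185 ≈ 28.859459

28.8595


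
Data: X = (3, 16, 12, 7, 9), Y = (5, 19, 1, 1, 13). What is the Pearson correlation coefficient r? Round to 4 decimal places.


r = sum((xi-xbar)(yi-ybar)) / sqrt(sum((xi-xbar)^2) * sum((yi-ybar)^2))
n = 5, xbar = 47/5 = 9.4, ybar = 39/5 = 7.8
Sxy = sum((xi-xbar)(yi-ybar)) = 88.4
Sxx = sum((xi-xbar)^2) = 97.2
Syy = sum((yi-ybar)^2) = 252.8
sqrt(Sxx*Syy) ≈ 156.755096
r = Sxy / sqrt(Sxx*Syy) = 88.4 / 156.755096 ≈ 0.563937

0.5639


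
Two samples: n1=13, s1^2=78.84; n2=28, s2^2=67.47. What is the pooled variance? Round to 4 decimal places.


sp^2 = ((n1-1)*s1^2 + (n2-1)*s2^2)/(n1+n2-2)
(n1-1)*s1^2 = 12 * 78.84 = 946.08
(n2-1)*s2^2 = 27 * 67.47 = 1821.69
numerator = 946.08 + 1821.69 = 2767.77
n1+n2-2 = 39
sp^2 = 2767.77 / 39 = 92259/1300 ≈ 70.968462

70.9685


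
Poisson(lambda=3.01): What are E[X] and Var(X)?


E[X] = Var(X) = lambda = 3.01

3.01, 3.01


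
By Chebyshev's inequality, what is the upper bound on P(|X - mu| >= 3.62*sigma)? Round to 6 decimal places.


P <= 1/k^2
k^2 = 3.62^2 = 13.1044
1/k^2 = 1 / 13.1044 ≈ 0.07631025

0.076310


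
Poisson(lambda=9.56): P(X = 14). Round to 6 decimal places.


P = e^(-lam) * lam^k / k!
e^(-9.56) ≈ 0.00007049280
lam^k = 9.56^14 ≈ 53261144174074.814953
k! = 14! = 87178291200
P = 0.00007049280 * 53261144174074.814953 / 87178291200 ≈ 0.043067

0.043067


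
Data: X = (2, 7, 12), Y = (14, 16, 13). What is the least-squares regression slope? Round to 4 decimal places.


b = sum((xi-xbar)(yi-ybar)) / sum((xi-xbar)^2)
n = 3, xbar = 21/3 = 7, ybar = 43/3 ≈ 14.333333
Sxy = sum((xi-xbar)(yi-ybar)) = -5
Sxx = sum((xi-xbar)^2) = 50
b = Sxy / Sxx = -0.1

-0.1000


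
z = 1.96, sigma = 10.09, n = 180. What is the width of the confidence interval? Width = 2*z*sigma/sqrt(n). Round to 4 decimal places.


width = 2*z*sigma/sqrt(n)
2*z*sigma = 2 * 1.96 * 10.09 = 39.5528
sqrt(180) ≈ 13.416408
width = 39.5528 / 13.416408 ≈ 2.948092

2.9481
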